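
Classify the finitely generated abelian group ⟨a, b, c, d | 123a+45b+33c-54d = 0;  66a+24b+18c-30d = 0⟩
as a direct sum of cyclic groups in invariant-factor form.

rank_ℚ(R)=2; free=4−2=2
SNF(R) diag = [3, 6] → torsion [3, 6]

Answer: M ≅ ℤ^2 ⊕ ℤ/3 ⊕ ℤ/6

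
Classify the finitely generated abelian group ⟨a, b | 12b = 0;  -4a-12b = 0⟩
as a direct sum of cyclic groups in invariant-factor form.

Answer: M ≅ ℤ/4 ⊕ ℤ/12

Derivation:
rank_ℚ(R)=2; free=2−2=0
SNF(R) diag = [4, 12] → torsion [4, 12]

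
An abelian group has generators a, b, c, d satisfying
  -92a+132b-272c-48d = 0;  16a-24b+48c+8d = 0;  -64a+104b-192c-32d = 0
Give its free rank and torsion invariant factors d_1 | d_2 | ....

rank_ℚ(R)=3; free=4−3=1
SNF(R) diag = [4, 8, 8] → torsion [4, 8, 8]

Answer: M ≅ ℤ^1 ⊕ ℤ/4 ⊕ ℤ/8 ⊕ ℤ/8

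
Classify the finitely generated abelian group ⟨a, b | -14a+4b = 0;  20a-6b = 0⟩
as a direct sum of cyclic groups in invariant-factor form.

rank_ℚ(R)=2; free=2−2=0
SNF(R) diag = [2, 2] → torsion [2, 2]

Answer: M ≅ ℤ/2 ⊕ ℤ/2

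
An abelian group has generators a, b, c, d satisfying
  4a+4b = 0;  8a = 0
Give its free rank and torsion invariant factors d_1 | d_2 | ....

rank_ℚ(R)=2; free=4−2=2
SNF(R) diag = [4, 8] → torsion [4, 8]

Answer: M ≅ ℤ^2 ⊕ ℤ/4 ⊕ ℤ/8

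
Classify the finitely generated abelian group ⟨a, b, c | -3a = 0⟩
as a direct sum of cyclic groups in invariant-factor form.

rank_ℚ(R)=1; free=3−1=2
SNF(R) diag = [3] → torsion [3]

Answer: M ≅ ℤ^2 ⊕ ℤ/3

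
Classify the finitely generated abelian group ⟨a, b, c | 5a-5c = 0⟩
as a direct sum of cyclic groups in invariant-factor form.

Answer: M ≅ ℤ^2 ⊕ ℤ/5

Derivation:
rank_ℚ(R)=1; free=3−1=2
SNF(R) diag = [5] → torsion [5]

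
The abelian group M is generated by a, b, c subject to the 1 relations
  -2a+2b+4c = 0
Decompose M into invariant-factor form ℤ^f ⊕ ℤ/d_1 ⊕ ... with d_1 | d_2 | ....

rank_ℚ(R)=1; free=3−1=2
SNF(R) diag = [2] → torsion [2]

Answer: M ≅ ℤ^2 ⊕ ℤ/2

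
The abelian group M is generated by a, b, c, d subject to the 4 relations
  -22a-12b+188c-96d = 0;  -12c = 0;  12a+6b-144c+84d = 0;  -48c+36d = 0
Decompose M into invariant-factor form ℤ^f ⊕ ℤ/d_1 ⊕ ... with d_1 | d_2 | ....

rank_ℚ(R)=4; free=4−4=0
SNF(R) diag = [2, 6, 12, 36] → torsion [2, 6, 12, 36]

Answer: M ≅ ℤ/2 ⊕ ℤ/6 ⊕ ℤ/12 ⊕ ℤ/36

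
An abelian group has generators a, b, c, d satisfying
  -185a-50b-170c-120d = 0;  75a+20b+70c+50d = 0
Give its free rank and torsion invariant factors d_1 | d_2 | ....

rank_ℚ(R)=2; free=4−2=2
SNF(R) diag = [5, 10] → torsion [5, 10]

Answer: M ≅ ℤ^2 ⊕ ℤ/5 ⊕ ℤ/10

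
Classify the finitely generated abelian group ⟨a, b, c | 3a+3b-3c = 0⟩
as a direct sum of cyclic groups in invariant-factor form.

rank_ℚ(R)=1; free=3−1=2
SNF(R) diag = [3] → torsion [3]

Answer: M ≅ ℤ^2 ⊕ ℤ/3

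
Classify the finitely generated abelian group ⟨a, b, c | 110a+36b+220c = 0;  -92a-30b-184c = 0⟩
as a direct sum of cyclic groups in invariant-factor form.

Answer: M ≅ ℤ^1 ⊕ ℤ/2 ⊕ ℤ/6

Derivation:
rank_ℚ(R)=2; free=3−2=1
SNF(R) diag = [2, 6] → torsion [2, 6]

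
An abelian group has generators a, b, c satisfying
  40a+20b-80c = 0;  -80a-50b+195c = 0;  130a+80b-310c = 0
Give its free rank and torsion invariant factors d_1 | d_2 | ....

Answer: M ≅ ℤ/5 ⊕ ℤ/10 ⊕ ℤ/20

Derivation:
rank_ℚ(R)=3; free=3−3=0
SNF(R) diag = [5, 10, 20] → torsion [5, 10, 20]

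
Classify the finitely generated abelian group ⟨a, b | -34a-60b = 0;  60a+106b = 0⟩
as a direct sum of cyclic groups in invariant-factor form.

rank_ℚ(R)=2; free=2−2=0
SNF(R) diag = [2, 2] → torsion [2, 2]

Answer: M ≅ ℤ/2 ⊕ ℤ/2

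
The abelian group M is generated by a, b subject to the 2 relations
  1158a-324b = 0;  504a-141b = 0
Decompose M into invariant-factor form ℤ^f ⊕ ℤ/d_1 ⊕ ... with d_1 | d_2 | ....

Answer: M ≅ ℤ/3 ⊕ ℤ/6

Derivation:
rank_ℚ(R)=2; free=2−2=0
SNF(R) diag = [3, 6] → torsion [3, 6]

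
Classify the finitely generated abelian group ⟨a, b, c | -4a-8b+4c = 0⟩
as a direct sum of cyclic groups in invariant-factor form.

Answer: M ≅ ℤ^2 ⊕ ℤ/4

Derivation:
rank_ℚ(R)=1; free=3−1=2
SNF(R) diag = [4] → torsion [4]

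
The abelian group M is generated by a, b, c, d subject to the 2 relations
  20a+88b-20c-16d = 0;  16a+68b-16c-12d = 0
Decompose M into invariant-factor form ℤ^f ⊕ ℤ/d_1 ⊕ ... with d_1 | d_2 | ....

rank_ℚ(R)=2; free=4−2=2
SNF(R) diag = [4, 4] → torsion [4, 4]

Answer: M ≅ ℤ^2 ⊕ ℤ/4 ⊕ ℤ/4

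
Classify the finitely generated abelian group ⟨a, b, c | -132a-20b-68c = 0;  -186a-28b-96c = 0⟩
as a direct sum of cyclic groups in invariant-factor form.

rank_ℚ(R)=2; free=3−2=1
SNF(R) diag = [2, 4] → torsion [2, 4]

Answer: M ≅ ℤ^1 ⊕ ℤ/2 ⊕ ℤ/4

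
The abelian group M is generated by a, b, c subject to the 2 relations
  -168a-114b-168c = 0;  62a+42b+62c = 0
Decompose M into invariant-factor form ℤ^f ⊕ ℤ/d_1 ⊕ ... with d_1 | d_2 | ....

Answer: M ≅ ℤ^1 ⊕ ℤ/2 ⊕ ℤ/6

Derivation:
rank_ℚ(R)=2; free=3−2=1
SNF(R) diag = [2, 6] → torsion [2, 6]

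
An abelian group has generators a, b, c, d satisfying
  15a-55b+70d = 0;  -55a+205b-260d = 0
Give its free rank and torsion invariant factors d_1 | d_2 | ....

Answer: M ≅ ℤ^2 ⊕ ℤ/5 ⊕ ℤ/10

Derivation:
rank_ℚ(R)=2; free=4−2=2
SNF(R) diag = [5, 10] → torsion [5, 10]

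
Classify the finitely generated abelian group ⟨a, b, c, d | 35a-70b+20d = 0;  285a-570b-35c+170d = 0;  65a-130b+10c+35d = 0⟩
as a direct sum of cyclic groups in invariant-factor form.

rank_ℚ(R)=3; free=4−3=1
SNF(R) diag = [5, 5, 5] → torsion [5, 5, 5]

Answer: M ≅ ℤ^1 ⊕ ℤ/5 ⊕ ℤ/5 ⊕ ℤ/5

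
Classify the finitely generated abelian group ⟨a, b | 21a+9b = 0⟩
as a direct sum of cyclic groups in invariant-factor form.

Answer: M ≅ ℤ^1 ⊕ ℤ/3

Derivation:
rank_ℚ(R)=1; free=2−1=1
SNF(R) diag = [3] → torsion [3]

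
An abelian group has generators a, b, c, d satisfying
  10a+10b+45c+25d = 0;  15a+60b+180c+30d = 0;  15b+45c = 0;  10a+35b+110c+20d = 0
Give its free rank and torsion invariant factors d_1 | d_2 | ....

rank_ℚ(R)=4; free=4−4=0
SNF(R) diag = [5, 5, 15, 15] → torsion [5, 5, 15, 15]

Answer: M ≅ ℤ/5 ⊕ ℤ/5 ⊕ ℤ/15 ⊕ ℤ/15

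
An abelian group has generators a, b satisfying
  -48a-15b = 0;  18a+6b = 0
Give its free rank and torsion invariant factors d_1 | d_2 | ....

Answer: M ≅ ℤ/3 ⊕ ℤ/6

Derivation:
rank_ℚ(R)=2; free=2−2=0
SNF(R) diag = [3, 6] → torsion [3, 6]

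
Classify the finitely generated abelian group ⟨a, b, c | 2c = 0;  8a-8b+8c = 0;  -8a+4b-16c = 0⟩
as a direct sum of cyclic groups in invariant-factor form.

Answer: M ≅ ℤ/2 ⊕ ℤ/4 ⊕ ℤ/8

Derivation:
rank_ℚ(R)=3; free=3−3=0
SNF(R) diag = [2, 4, 8] → torsion [2, 4, 8]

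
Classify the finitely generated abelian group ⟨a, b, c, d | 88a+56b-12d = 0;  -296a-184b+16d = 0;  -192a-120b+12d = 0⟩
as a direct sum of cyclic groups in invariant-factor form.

rank_ℚ(R)=3; free=4−3=1
SNF(R) diag = [4, 8, 24] → torsion [4, 8, 24]

Answer: M ≅ ℤ^1 ⊕ ℤ/4 ⊕ ℤ/8 ⊕ ℤ/24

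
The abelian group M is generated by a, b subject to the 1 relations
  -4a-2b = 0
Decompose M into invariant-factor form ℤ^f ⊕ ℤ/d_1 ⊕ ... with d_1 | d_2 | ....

rank_ℚ(R)=1; free=2−1=1
SNF(R) diag = [2] → torsion [2]

Answer: M ≅ ℤ^1 ⊕ ℤ/2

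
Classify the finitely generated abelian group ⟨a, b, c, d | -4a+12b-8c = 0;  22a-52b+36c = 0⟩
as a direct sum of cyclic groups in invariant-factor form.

rank_ℚ(R)=2; free=4−2=2
SNF(R) diag = [2, 4] → torsion [2, 4]

Answer: M ≅ ℤ^2 ⊕ ℤ/2 ⊕ ℤ/4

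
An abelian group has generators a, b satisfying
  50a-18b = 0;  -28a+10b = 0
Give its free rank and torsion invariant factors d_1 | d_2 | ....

rank_ℚ(R)=2; free=2−2=0
SNF(R) diag = [2, 2] → torsion [2, 2]

Answer: M ≅ ℤ/2 ⊕ ℤ/2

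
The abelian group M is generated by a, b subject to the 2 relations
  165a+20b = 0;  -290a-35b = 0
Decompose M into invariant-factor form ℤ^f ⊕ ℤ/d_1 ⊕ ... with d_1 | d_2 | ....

Answer: M ≅ ℤ/5 ⊕ ℤ/5

Derivation:
rank_ℚ(R)=2; free=2−2=0
SNF(R) diag = [5, 5] → torsion [5, 5]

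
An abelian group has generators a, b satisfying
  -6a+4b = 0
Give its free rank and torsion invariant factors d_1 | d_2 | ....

Answer: M ≅ ℤ^1 ⊕ ℤ/2

Derivation:
rank_ℚ(R)=1; free=2−1=1
SNF(R) diag = [2] → torsion [2]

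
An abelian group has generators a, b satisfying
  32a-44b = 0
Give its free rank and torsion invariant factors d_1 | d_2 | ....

rank_ℚ(R)=1; free=2−1=1
SNF(R) diag = [4] → torsion [4]

Answer: M ≅ ℤ^1 ⊕ ℤ/4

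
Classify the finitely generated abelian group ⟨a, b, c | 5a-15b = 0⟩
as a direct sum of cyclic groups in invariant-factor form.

rank_ℚ(R)=1; free=3−1=2
SNF(R) diag = [5] → torsion [5]

Answer: M ≅ ℤ^2 ⊕ ℤ/5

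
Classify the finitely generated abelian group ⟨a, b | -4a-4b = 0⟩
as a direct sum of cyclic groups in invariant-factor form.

Answer: M ≅ ℤ^1 ⊕ ℤ/4

Derivation:
rank_ℚ(R)=1; free=2−1=1
SNF(R) diag = [4] → torsion [4]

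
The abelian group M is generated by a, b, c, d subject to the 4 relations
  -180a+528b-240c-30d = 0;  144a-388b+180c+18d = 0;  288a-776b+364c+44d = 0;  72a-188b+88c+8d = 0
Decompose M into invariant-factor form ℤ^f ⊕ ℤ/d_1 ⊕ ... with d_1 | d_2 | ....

rank_ℚ(R)=4; free=4−4=0
SNF(R) diag = [2, 4, 12, 36] → torsion [2, 4, 12, 36]

Answer: M ≅ ℤ/2 ⊕ ℤ/4 ⊕ ℤ/12 ⊕ ℤ/36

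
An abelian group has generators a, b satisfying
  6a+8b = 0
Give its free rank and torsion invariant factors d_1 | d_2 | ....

rank_ℚ(R)=1; free=2−1=1
SNF(R) diag = [2] → torsion [2]

Answer: M ≅ ℤ^1 ⊕ ℤ/2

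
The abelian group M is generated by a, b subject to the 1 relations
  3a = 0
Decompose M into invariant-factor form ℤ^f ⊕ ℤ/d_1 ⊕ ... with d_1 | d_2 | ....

rank_ℚ(R)=1; free=2−1=1
SNF(R) diag = [3] → torsion [3]

Answer: M ≅ ℤ^1 ⊕ ℤ/3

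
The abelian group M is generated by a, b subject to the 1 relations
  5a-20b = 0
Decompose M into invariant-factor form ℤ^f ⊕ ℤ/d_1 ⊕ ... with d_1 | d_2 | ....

Answer: M ≅ ℤ^1 ⊕ ℤ/5

Derivation:
rank_ℚ(R)=1; free=2−1=1
SNF(R) diag = [5] → torsion [5]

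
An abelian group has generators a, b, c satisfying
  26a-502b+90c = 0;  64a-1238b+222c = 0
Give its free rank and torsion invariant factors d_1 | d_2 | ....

Answer: M ≅ ℤ^1 ⊕ ℤ/2 ⊕ ℤ/6

Derivation:
rank_ℚ(R)=2; free=3−2=1
SNF(R) diag = [2, 6] → torsion [2, 6]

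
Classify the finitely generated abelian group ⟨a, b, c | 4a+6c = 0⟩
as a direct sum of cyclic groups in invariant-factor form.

Answer: M ≅ ℤ^2 ⊕ ℤ/2

Derivation:
rank_ℚ(R)=1; free=3−1=2
SNF(R) diag = [2] → torsion [2]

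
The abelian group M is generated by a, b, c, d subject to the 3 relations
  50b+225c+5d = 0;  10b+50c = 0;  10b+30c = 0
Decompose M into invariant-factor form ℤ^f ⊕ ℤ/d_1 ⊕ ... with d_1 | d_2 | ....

rank_ℚ(R)=3; free=4−3=1
SNF(R) diag = [5, 10, 20] → torsion [5, 10, 20]

Answer: M ≅ ℤ^1 ⊕ ℤ/5 ⊕ ℤ/10 ⊕ ℤ/20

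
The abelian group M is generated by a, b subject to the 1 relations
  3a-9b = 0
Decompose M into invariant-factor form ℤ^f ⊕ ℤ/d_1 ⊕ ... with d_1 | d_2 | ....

rank_ℚ(R)=1; free=2−1=1
SNF(R) diag = [3] → torsion [3]

Answer: M ≅ ℤ^1 ⊕ ℤ/3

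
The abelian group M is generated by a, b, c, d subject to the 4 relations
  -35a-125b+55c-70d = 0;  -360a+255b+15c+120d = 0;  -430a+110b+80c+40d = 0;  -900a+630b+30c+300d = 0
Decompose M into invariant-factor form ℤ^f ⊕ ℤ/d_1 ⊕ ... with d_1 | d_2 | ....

Answer: M ≅ ℤ/5 ⊕ ℤ/15 ⊕ ℤ/30 ⊕ ℤ/60

Derivation:
rank_ℚ(R)=4; free=4−4=0
SNF(R) diag = [5, 15, 30, 60] → torsion [5, 15, 30, 60]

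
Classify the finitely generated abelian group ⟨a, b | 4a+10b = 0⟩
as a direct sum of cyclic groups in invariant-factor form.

rank_ℚ(R)=1; free=2−1=1
SNF(R) diag = [2] → torsion [2]

Answer: M ≅ ℤ^1 ⊕ ℤ/2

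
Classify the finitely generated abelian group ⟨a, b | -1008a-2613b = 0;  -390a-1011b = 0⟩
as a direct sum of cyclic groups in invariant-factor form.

Answer: M ≅ ℤ/3 ⊕ ℤ/6

Derivation:
rank_ℚ(R)=2; free=2−2=0
SNF(R) diag = [3, 6] → torsion [3, 6]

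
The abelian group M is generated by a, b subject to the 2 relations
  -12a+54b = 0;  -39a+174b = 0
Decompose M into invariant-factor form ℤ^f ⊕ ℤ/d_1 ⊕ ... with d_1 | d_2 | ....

Answer: M ≅ ℤ/3 ⊕ ℤ/6

Derivation:
rank_ℚ(R)=2; free=2−2=0
SNF(R) diag = [3, 6] → torsion [3, 6]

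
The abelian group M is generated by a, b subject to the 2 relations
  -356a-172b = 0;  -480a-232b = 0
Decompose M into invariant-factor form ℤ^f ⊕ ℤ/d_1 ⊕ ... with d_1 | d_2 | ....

rank_ℚ(R)=2; free=2−2=0
SNF(R) diag = [4, 8] → torsion [4, 8]

Answer: M ≅ ℤ/4 ⊕ ℤ/8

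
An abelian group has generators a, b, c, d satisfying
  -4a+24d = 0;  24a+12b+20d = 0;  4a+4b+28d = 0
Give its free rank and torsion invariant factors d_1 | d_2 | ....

rank_ℚ(R)=3; free=4−3=1
SNF(R) diag = [4, 4, 8] → torsion [4, 4, 8]

Answer: M ≅ ℤ^1 ⊕ ℤ/4 ⊕ ℤ/4 ⊕ ℤ/8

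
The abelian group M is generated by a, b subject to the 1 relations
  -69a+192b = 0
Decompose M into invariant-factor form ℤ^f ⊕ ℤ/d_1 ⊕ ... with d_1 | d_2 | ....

rank_ℚ(R)=1; free=2−1=1
SNF(R) diag = [3] → torsion [3]

Answer: M ≅ ℤ^1 ⊕ ℤ/3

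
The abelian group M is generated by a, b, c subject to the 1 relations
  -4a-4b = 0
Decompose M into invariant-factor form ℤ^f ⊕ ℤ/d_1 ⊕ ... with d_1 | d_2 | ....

Answer: M ≅ ℤ^2 ⊕ ℤ/4

Derivation:
rank_ℚ(R)=1; free=3−1=2
SNF(R) diag = [4] → torsion [4]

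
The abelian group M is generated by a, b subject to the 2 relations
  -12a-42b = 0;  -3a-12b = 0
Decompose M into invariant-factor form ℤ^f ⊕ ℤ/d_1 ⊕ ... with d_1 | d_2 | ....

rank_ℚ(R)=2; free=2−2=0
SNF(R) diag = [3, 6] → torsion [3, 6]

Answer: M ≅ ℤ/3 ⊕ ℤ/6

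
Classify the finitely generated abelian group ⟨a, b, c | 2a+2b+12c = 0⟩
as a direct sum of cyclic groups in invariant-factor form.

rank_ℚ(R)=1; free=3−1=2
SNF(R) diag = [2] → torsion [2]

Answer: M ≅ ℤ^2 ⊕ ℤ/2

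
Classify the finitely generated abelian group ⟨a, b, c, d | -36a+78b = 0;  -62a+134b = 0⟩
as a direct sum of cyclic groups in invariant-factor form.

Answer: M ≅ ℤ^2 ⊕ ℤ/2 ⊕ ℤ/6

Derivation:
rank_ℚ(R)=2; free=4−2=2
SNF(R) diag = [2, 6] → torsion [2, 6]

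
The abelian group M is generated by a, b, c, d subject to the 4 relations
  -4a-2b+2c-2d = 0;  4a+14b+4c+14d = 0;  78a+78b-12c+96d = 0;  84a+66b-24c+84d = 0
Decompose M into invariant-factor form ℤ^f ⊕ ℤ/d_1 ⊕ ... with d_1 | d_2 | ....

Answer: M ≅ ℤ/2 ⊕ ℤ/6 ⊕ ℤ/6 ⊕ ℤ/18

Derivation:
rank_ℚ(R)=4; free=4−4=0
SNF(R) diag = [2, 6, 6, 18] → torsion [2, 6, 6, 18]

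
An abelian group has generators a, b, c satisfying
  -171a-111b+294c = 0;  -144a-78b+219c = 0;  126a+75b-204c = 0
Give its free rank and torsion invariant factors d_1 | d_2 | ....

Answer: M ≅ ℤ/3 ⊕ ℤ/9 ⊕ ℤ/9

Derivation:
rank_ℚ(R)=3; free=3−3=0
SNF(R) diag = [3, 9, 9] → torsion [3, 9, 9]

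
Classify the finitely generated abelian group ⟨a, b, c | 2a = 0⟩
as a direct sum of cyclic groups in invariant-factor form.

rank_ℚ(R)=1; free=3−1=2
SNF(R) diag = [2] → torsion [2]

Answer: M ≅ ℤ^2 ⊕ ℤ/2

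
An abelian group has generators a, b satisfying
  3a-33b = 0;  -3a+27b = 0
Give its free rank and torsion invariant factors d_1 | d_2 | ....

Answer: M ≅ ℤ/3 ⊕ ℤ/6

Derivation:
rank_ℚ(R)=2; free=2−2=0
SNF(R) diag = [3, 6] → torsion [3, 6]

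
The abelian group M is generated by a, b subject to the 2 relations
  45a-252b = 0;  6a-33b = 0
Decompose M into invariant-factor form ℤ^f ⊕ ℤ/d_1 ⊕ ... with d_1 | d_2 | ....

Answer: M ≅ ℤ/3 ⊕ ℤ/9

Derivation:
rank_ℚ(R)=2; free=2−2=0
SNF(R) diag = [3, 9] → torsion [3, 9]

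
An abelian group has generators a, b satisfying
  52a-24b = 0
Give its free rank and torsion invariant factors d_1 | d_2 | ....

rank_ℚ(R)=1; free=2−1=1
SNF(R) diag = [4] → torsion [4]

Answer: M ≅ ℤ^1 ⊕ ℤ/4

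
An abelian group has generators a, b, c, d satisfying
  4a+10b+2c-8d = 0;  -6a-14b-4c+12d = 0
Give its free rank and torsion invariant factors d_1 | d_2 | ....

rank_ℚ(R)=2; free=4−2=2
SNF(R) diag = [2, 2] → torsion [2, 2]

Answer: M ≅ ℤ^2 ⊕ ℤ/2 ⊕ ℤ/2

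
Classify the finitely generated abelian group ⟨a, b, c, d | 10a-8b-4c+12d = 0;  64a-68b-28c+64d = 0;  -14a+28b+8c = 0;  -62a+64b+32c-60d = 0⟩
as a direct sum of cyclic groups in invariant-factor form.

rank_ℚ(R)=4; free=4−4=0
SNF(R) diag = [2, 4, 12, 36] → torsion [2, 4, 12, 36]

Answer: M ≅ ℤ/2 ⊕ ℤ/4 ⊕ ℤ/12 ⊕ ℤ/36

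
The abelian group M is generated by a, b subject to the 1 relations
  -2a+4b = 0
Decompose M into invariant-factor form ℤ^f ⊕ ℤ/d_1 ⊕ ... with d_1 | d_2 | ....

Answer: M ≅ ℤ^1 ⊕ ℤ/2

Derivation:
rank_ℚ(R)=1; free=2−1=1
SNF(R) diag = [2] → torsion [2]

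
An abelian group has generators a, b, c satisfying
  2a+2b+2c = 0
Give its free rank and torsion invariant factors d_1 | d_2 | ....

Answer: M ≅ ℤ^2 ⊕ ℤ/2

Derivation:
rank_ℚ(R)=1; free=3−1=2
SNF(R) diag = [2] → torsion [2]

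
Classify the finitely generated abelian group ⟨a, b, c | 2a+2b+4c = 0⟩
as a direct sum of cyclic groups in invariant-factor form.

Answer: M ≅ ℤ^2 ⊕ ℤ/2

Derivation:
rank_ℚ(R)=1; free=3−1=2
SNF(R) diag = [2] → torsion [2]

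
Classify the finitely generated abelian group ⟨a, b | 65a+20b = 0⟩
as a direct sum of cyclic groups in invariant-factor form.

rank_ℚ(R)=1; free=2−1=1
SNF(R) diag = [5] → torsion [5]

Answer: M ≅ ℤ^1 ⊕ ℤ/5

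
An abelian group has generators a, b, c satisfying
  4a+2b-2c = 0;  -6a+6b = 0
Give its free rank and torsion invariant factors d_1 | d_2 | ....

Answer: M ≅ ℤ^1 ⊕ ℤ/2 ⊕ ℤ/6

Derivation:
rank_ℚ(R)=2; free=3−2=1
SNF(R) diag = [2, 6] → torsion [2, 6]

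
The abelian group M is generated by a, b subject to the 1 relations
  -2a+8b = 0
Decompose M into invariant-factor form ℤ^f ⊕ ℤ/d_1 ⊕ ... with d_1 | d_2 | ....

rank_ℚ(R)=1; free=2−1=1
SNF(R) diag = [2] → torsion [2]

Answer: M ≅ ℤ^1 ⊕ ℤ/2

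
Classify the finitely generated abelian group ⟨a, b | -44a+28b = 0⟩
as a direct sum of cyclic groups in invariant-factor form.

rank_ℚ(R)=1; free=2−1=1
SNF(R) diag = [4] → torsion [4]

Answer: M ≅ ℤ^1 ⊕ ℤ/4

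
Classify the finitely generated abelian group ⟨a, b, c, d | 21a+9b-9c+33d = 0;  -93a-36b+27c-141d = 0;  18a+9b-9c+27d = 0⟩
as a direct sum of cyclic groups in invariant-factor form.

rank_ℚ(R)=3; free=4−3=1
SNF(R) diag = [3, 9, 9] → torsion [3, 9, 9]

Answer: M ≅ ℤ^1 ⊕ ℤ/3 ⊕ ℤ/9 ⊕ ℤ/9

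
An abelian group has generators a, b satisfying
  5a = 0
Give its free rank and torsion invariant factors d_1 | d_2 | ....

rank_ℚ(R)=1; free=2−1=1
SNF(R) diag = [5] → torsion [5]

Answer: M ≅ ℤ^1 ⊕ ℤ/5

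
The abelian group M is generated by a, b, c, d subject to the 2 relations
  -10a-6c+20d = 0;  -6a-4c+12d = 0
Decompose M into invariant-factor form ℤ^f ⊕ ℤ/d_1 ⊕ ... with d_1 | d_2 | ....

Answer: M ≅ ℤ^2 ⊕ ℤ/2 ⊕ ℤ/2

Derivation:
rank_ℚ(R)=2; free=4−2=2
SNF(R) diag = [2, 2] → torsion [2, 2]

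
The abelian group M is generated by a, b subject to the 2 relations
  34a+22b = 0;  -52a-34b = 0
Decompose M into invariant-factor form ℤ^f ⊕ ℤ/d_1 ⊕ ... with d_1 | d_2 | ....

rank_ℚ(R)=2; free=2−2=0
SNF(R) diag = [2, 6] → torsion [2, 6]

Answer: M ≅ ℤ/2 ⊕ ℤ/6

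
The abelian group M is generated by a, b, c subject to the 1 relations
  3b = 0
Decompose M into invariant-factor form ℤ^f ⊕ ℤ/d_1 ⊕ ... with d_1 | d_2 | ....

Answer: M ≅ ℤ^2 ⊕ ℤ/3

Derivation:
rank_ℚ(R)=1; free=3−1=2
SNF(R) diag = [3] → torsion [3]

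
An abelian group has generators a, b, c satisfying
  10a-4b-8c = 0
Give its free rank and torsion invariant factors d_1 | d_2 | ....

Answer: M ≅ ℤ^2 ⊕ ℤ/2

Derivation:
rank_ℚ(R)=1; free=3−1=2
SNF(R) diag = [2] → torsion [2]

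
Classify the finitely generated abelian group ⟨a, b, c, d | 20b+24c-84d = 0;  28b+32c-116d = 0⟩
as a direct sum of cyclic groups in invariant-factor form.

rank_ℚ(R)=2; free=4−2=2
SNF(R) diag = [4, 8] → torsion [4, 8]

Answer: M ≅ ℤ^2 ⊕ ℤ/4 ⊕ ℤ/8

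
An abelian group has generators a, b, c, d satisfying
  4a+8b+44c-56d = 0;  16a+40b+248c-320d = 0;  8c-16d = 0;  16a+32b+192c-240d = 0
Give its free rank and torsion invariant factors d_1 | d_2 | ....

Answer: M ≅ ℤ/4 ⊕ ℤ/8 ⊕ ℤ/8 ⊕ ℤ/16

Derivation:
rank_ℚ(R)=4; free=4−4=0
SNF(R) diag = [4, 8, 8, 16] → torsion [4, 8, 8, 16]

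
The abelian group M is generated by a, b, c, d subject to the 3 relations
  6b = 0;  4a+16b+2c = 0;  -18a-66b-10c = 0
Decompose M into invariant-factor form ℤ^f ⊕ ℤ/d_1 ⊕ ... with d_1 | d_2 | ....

rank_ℚ(R)=3; free=4−3=1
SNF(R) diag = [2, 2, 6] → torsion [2, 2, 6]

Answer: M ≅ ℤ^1 ⊕ ℤ/2 ⊕ ℤ/2 ⊕ ℤ/6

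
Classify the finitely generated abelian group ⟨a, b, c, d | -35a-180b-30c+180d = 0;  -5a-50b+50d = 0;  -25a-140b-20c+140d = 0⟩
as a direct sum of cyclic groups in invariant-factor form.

Answer: M ≅ ℤ^1 ⊕ ℤ/5 ⊕ ℤ/10 ⊕ ℤ/10

Derivation:
rank_ℚ(R)=3; free=4−3=1
SNF(R) diag = [5, 10, 10] → torsion [5, 10, 10]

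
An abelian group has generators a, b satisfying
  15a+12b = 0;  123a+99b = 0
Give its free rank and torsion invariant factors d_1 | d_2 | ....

Answer: M ≅ ℤ/3 ⊕ ℤ/3

Derivation:
rank_ℚ(R)=2; free=2−2=0
SNF(R) diag = [3, 3] → torsion [3, 3]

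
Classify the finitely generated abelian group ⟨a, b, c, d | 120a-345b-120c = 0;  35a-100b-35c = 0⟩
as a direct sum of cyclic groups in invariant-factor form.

rank_ℚ(R)=2; free=4−2=2
SNF(R) diag = [5, 15] → torsion [5, 15]

Answer: M ≅ ℤ^2 ⊕ ℤ/5 ⊕ ℤ/15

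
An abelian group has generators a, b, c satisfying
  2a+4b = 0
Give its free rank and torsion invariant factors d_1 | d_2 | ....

rank_ℚ(R)=1; free=3−1=2
SNF(R) diag = [2] → torsion [2]

Answer: M ≅ ℤ^2 ⊕ ℤ/2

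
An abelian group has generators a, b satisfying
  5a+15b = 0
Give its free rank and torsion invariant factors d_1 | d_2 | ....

rank_ℚ(R)=1; free=2−1=1
SNF(R) diag = [5] → torsion [5]

Answer: M ≅ ℤ^1 ⊕ ℤ/5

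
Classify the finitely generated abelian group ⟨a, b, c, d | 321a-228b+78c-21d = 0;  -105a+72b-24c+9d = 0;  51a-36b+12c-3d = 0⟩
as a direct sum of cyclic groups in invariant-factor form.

Answer: M ≅ ℤ^1 ⊕ ℤ/3 ⊕ ℤ/6 ⊕ ℤ/12

Derivation:
rank_ℚ(R)=3; free=4−3=1
SNF(R) diag = [3, 6, 12] → torsion [3, 6, 12]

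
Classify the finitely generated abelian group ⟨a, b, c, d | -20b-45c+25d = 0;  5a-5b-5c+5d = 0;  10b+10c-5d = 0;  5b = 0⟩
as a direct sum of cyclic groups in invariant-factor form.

rank_ℚ(R)=4; free=4−4=0
SNF(R) diag = [5, 5, 5, 5] → torsion [5, 5, 5, 5]

Answer: M ≅ ℤ/5 ⊕ ℤ/5 ⊕ ℤ/5 ⊕ ℤ/5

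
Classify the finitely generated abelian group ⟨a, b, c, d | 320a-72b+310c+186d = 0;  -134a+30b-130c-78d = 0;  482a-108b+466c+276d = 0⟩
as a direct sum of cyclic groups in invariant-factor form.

Answer: M ≅ ℤ^1 ⊕ ℤ/2 ⊕ ℤ/6 ⊕ ℤ/6

Derivation:
rank_ℚ(R)=3; free=4−3=1
SNF(R) diag = [2, 6, 6] → torsion [2, 6, 6]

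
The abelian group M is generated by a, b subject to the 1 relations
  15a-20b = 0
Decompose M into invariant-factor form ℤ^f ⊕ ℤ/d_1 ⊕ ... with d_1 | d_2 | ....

Answer: M ≅ ℤ^1 ⊕ ℤ/5

Derivation:
rank_ℚ(R)=1; free=2−1=1
SNF(R) diag = [5] → torsion [5]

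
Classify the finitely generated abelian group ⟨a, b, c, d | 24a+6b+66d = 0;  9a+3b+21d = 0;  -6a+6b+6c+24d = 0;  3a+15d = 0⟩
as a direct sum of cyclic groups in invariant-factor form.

Answer: M ≅ ℤ/3 ⊕ ℤ/3 ⊕ ℤ/6 ⊕ ℤ/6

Derivation:
rank_ℚ(R)=4; free=4−4=0
SNF(R) diag = [3, 3, 6, 6] → torsion [3, 3, 6, 6]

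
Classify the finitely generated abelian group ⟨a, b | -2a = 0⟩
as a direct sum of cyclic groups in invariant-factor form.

Answer: M ≅ ℤ^1 ⊕ ℤ/2

Derivation:
rank_ℚ(R)=1; free=2−1=1
SNF(R) diag = [2] → torsion [2]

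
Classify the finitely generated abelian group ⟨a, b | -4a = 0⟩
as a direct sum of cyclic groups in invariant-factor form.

rank_ℚ(R)=1; free=2−1=1
SNF(R) diag = [4] → torsion [4]

Answer: M ≅ ℤ^1 ⊕ ℤ/4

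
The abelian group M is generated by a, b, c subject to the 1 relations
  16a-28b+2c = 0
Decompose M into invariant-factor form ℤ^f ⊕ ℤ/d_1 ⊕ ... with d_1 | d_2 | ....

Answer: M ≅ ℤ^2 ⊕ ℤ/2

Derivation:
rank_ℚ(R)=1; free=3−1=2
SNF(R) diag = [2] → torsion [2]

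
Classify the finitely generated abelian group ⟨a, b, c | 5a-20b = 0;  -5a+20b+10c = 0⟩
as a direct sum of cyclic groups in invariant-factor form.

Answer: M ≅ ℤ^1 ⊕ ℤ/5 ⊕ ℤ/10

Derivation:
rank_ℚ(R)=2; free=3−2=1
SNF(R) diag = [5, 10] → torsion [5, 10]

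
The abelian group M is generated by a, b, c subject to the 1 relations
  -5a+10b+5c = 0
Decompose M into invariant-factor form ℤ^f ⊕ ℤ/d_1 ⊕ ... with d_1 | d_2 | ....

rank_ℚ(R)=1; free=3−1=2
SNF(R) diag = [5] → torsion [5]

Answer: M ≅ ℤ^2 ⊕ ℤ/5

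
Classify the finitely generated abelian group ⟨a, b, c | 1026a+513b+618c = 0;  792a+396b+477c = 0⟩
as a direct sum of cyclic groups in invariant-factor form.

Answer: M ≅ ℤ^1 ⊕ ℤ/3 ⊕ ℤ/9

Derivation:
rank_ℚ(R)=2; free=3−2=1
SNF(R) diag = [3, 9] → torsion [3, 9]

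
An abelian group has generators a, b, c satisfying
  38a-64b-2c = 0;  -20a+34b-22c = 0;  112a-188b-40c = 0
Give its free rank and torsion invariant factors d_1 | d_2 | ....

Answer: M ≅ ℤ/2 ⊕ ℤ/6 ⊕ ℤ/12

Derivation:
rank_ℚ(R)=3; free=3−3=0
SNF(R) diag = [2, 6, 12] → torsion [2, 6, 12]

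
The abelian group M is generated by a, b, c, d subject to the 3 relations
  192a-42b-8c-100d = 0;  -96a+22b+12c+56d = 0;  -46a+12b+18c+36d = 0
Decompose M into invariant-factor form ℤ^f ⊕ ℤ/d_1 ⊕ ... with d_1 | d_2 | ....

Answer: M ≅ ℤ^1 ⊕ ℤ/2 ⊕ ℤ/2 ⊕ ℤ/4

Derivation:
rank_ℚ(R)=3; free=4−3=1
SNF(R) diag = [2, 2, 4] → torsion [2, 2, 4]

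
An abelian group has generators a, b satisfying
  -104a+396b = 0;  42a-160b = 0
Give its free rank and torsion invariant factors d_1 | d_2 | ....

Answer: M ≅ ℤ/2 ⊕ ℤ/4

Derivation:
rank_ℚ(R)=2; free=2−2=0
SNF(R) diag = [2, 4] → torsion [2, 4]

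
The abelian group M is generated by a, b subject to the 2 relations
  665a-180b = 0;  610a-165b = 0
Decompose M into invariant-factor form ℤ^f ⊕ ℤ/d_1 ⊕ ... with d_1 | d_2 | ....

Answer: M ≅ ℤ/5 ⊕ ℤ/15

Derivation:
rank_ℚ(R)=2; free=2−2=0
SNF(R) diag = [5, 15] → torsion [5, 15]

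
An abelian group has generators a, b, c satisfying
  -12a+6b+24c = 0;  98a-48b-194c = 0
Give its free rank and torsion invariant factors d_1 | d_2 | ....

Answer: M ≅ ℤ^1 ⊕ ℤ/2 ⊕ ℤ/6

Derivation:
rank_ℚ(R)=2; free=3−2=1
SNF(R) diag = [2, 6] → torsion [2, 6]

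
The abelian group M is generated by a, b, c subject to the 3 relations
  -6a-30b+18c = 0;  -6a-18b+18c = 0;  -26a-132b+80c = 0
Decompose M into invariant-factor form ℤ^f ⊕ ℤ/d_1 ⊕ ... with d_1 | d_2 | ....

rank_ℚ(R)=3; free=3−3=0
SNF(R) diag = [2, 6, 12] → torsion [2, 6, 12]

Answer: M ≅ ℤ/2 ⊕ ℤ/6 ⊕ ℤ/12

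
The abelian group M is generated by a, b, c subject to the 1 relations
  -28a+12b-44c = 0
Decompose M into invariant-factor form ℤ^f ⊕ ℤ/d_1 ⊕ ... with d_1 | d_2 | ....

rank_ℚ(R)=1; free=3−1=2
SNF(R) diag = [4] → torsion [4]

Answer: M ≅ ℤ^2 ⊕ ℤ/4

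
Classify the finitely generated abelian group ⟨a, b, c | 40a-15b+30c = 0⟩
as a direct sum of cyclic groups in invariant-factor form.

rank_ℚ(R)=1; free=3−1=2
SNF(R) diag = [5] → torsion [5]

Answer: M ≅ ℤ^2 ⊕ ℤ/5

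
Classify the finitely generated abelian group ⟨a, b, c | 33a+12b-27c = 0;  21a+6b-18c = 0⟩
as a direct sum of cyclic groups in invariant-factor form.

Answer: M ≅ ℤ^1 ⊕ ℤ/3 ⊕ ℤ/9

Derivation:
rank_ℚ(R)=2; free=3−2=1
SNF(R) diag = [3, 9] → torsion [3, 9]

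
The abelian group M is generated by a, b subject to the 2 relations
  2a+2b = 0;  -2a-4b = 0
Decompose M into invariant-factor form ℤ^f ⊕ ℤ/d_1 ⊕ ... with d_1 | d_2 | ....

rank_ℚ(R)=2; free=2−2=0
SNF(R) diag = [2, 2] → torsion [2, 2]

Answer: M ≅ ℤ/2 ⊕ ℤ/2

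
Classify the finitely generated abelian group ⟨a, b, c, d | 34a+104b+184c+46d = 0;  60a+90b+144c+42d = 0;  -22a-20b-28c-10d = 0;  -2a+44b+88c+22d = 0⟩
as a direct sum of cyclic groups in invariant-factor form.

rank_ℚ(R)=4; free=4−4=0
SNF(R) diag = [2, 6, 12, 24] → torsion [2, 6, 12, 24]

Answer: M ≅ ℤ/2 ⊕ ℤ/6 ⊕ ℤ/12 ⊕ ℤ/24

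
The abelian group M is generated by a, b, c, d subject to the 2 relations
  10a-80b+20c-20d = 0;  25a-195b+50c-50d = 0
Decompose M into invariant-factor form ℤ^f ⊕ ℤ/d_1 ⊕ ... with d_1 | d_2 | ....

Answer: M ≅ ℤ^2 ⊕ ℤ/5 ⊕ ℤ/10

Derivation:
rank_ℚ(R)=2; free=4−2=2
SNF(R) diag = [5, 10] → torsion [5, 10]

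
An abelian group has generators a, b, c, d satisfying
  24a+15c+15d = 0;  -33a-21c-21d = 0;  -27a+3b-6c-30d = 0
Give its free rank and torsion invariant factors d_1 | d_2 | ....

rank_ℚ(R)=3; free=4−3=1
SNF(R) diag = [3, 3, 3] → torsion [3, 3, 3]

Answer: M ≅ ℤ^1 ⊕ ℤ/3 ⊕ ℤ/3 ⊕ ℤ/3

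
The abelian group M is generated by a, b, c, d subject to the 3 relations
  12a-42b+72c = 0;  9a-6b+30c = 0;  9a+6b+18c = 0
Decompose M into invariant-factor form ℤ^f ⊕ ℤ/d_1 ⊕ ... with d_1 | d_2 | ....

Answer: M ≅ ℤ^1 ⊕ ℤ/3 ⊕ ℤ/6 ⊕ ℤ/12

Derivation:
rank_ℚ(R)=3; free=4−3=1
SNF(R) diag = [3, 6, 12] → torsion [3, 6, 12]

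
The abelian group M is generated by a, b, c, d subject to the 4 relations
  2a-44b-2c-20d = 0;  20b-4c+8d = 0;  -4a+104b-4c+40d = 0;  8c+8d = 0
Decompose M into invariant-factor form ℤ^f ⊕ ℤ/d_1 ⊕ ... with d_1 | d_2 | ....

Answer: M ≅ ℤ/2 ⊕ ℤ/4 ⊕ ℤ/8 ⊕ ℤ/8

Derivation:
rank_ℚ(R)=4; free=4−4=0
SNF(R) diag = [2, 4, 8, 8] → torsion [2, 4, 8, 8]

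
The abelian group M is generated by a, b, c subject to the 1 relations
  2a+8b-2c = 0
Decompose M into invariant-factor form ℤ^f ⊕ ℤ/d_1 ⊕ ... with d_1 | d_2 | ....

Answer: M ≅ ℤ^2 ⊕ ℤ/2

Derivation:
rank_ℚ(R)=1; free=3−1=2
SNF(R) diag = [2] → torsion [2]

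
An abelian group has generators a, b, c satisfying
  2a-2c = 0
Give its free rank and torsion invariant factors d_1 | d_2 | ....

rank_ℚ(R)=1; free=3−1=2
SNF(R) diag = [2] → torsion [2]

Answer: M ≅ ℤ^2 ⊕ ℤ/2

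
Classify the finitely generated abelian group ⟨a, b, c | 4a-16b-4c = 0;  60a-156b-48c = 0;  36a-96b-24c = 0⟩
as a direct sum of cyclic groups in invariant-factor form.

rank_ℚ(R)=3; free=3−3=0
SNF(R) diag = [4, 12, 36] → torsion [4, 12, 36]

Answer: M ≅ ℤ/4 ⊕ ℤ/12 ⊕ ℤ/36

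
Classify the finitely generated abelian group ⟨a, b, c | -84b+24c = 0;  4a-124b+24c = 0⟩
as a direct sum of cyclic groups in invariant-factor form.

rank_ℚ(R)=2; free=3−2=1
SNF(R) diag = [4, 12] → torsion [4, 12]

Answer: M ≅ ℤ^1 ⊕ ℤ/4 ⊕ ℤ/12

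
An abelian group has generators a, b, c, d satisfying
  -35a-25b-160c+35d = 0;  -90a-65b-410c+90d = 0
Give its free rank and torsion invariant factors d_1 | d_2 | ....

Answer: M ≅ ℤ^2 ⊕ ℤ/5 ⊕ ℤ/5

Derivation:
rank_ℚ(R)=2; free=4−2=2
SNF(R) diag = [5, 5] → torsion [5, 5]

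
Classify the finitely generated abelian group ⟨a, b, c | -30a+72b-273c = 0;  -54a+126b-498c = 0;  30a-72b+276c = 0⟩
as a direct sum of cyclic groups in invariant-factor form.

rank_ℚ(R)=3; free=3−3=0
SNF(R) diag = [3, 6, 18] → torsion [3, 6, 18]

Answer: M ≅ ℤ/3 ⊕ ℤ/6 ⊕ ℤ/18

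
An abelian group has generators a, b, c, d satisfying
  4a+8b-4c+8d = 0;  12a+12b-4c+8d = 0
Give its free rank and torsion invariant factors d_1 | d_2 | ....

rank_ℚ(R)=2; free=4−2=2
SNF(R) diag = [4, 4] → torsion [4, 4]

Answer: M ≅ ℤ^2 ⊕ ℤ/4 ⊕ ℤ/4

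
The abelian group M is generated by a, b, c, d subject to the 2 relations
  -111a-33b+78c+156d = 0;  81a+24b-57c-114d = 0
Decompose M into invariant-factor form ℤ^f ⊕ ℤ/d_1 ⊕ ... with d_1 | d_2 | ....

rank_ℚ(R)=2; free=4−2=2
SNF(R) diag = [3, 3] → torsion [3, 3]

Answer: M ≅ ℤ^2 ⊕ ℤ/3 ⊕ ℤ/3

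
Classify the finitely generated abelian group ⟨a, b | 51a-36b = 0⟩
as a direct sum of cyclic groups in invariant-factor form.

Answer: M ≅ ℤ^1 ⊕ ℤ/3

Derivation:
rank_ℚ(R)=1; free=2−1=1
SNF(R) diag = [3] → torsion [3]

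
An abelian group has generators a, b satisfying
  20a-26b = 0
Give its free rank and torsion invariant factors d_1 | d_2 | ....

Answer: M ≅ ℤ^1 ⊕ ℤ/2

Derivation:
rank_ℚ(R)=1; free=2−1=1
SNF(R) diag = [2] → torsion [2]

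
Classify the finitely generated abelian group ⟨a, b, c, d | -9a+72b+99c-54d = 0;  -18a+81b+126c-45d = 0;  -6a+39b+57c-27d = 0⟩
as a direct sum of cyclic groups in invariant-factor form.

rank_ℚ(R)=3; free=4−3=1
SNF(R) diag = [3, 9, 27] → torsion [3, 9, 27]

Answer: M ≅ ℤ^1 ⊕ ℤ/3 ⊕ ℤ/9 ⊕ ℤ/27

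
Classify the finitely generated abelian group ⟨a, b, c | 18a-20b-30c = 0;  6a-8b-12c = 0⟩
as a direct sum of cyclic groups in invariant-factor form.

Answer: M ≅ ℤ^1 ⊕ ℤ/2 ⊕ ℤ/6

Derivation:
rank_ℚ(R)=2; free=3−2=1
SNF(R) diag = [2, 6] → torsion [2, 6]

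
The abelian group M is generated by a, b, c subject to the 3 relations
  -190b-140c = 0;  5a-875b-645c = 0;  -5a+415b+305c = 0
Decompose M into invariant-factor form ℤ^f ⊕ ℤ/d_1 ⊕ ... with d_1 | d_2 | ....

Answer: M ≅ ℤ/5 ⊕ ℤ/10 ⊕ ℤ/20

Derivation:
rank_ℚ(R)=3; free=3−3=0
SNF(R) diag = [5, 10, 20] → torsion [5, 10, 20]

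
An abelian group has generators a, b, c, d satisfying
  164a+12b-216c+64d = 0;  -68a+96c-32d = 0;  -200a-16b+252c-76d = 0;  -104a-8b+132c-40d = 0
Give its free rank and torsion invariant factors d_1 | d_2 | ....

rank_ℚ(R)=4; free=4−4=0
SNF(R) diag = [4, 4, 4, 12] → torsion [4, 4, 4, 12]

Answer: M ≅ ℤ/4 ⊕ ℤ/4 ⊕ ℤ/4 ⊕ ℤ/12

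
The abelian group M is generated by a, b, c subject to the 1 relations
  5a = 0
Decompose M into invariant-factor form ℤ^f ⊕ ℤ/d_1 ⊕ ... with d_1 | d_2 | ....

Answer: M ≅ ℤ^2 ⊕ ℤ/5

Derivation:
rank_ℚ(R)=1; free=3−1=2
SNF(R) diag = [5] → torsion [5]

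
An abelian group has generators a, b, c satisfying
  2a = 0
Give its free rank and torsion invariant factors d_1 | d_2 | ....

rank_ℚ(R)=1; free=3−1=2
SNF(R) diag = [2] → torsion [2]

Answer: M ≅ ℤ^2 ⊕ ℤ/2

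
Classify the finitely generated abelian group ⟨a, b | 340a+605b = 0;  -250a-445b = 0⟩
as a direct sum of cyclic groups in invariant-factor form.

Answer: M ≅ ℤ/5 ⊕ ℤ/10

Derivation:
rank_ℚ(R)=2; free=2−2=0
SNF(R) diag = [5, 10] → torsion [5, 10]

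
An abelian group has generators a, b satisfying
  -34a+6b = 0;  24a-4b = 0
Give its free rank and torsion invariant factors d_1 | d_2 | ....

Answer: M ≅ ℤ/2 ⊕ ℤ/4

Derivation:
rank_ℚ(R)=2; free=2−2=0
SNF(R) diag = [2, 4] → torsion [2, 4]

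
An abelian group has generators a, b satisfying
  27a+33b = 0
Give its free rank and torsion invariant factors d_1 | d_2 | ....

rank_ℚ(R)=1; free=2−1=1
SNF(R) diag = [3] → torsion [3]

Answer: M ≅ ℤ^1 ⊕ ℤ/3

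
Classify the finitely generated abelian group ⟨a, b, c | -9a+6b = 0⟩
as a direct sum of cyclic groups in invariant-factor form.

Answer: M ≅ ℤ^2 ⊕ ℤ/3

Derivation:
rank_ℚ(R)=1; free=3−1=2
SNF(R) diag = [3] → torsion [3]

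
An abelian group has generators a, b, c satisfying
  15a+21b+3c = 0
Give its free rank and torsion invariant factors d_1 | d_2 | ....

rank_ℚ(R)=1; free=3−1=2
SNF(R) diag = [3] → torsion [3]

Answer: M ≅ ℤ^2 ⊕ ℤ/3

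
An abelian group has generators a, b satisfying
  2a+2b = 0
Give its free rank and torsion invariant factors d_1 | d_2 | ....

rank_ℚ(R)=1; free=2−1=1
SNF(R) diag = [2] → torsion [2]

Answer: M ≅ ℤ^1 ⊕ ℤ/2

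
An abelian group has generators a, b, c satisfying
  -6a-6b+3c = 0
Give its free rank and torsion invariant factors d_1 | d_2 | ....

rank_ℚ(R)=1; free=3−1=2
SNF(R) diag = [3] → torsion [3]

Answer: M ≅ ℤ^2 ⊕ ℤ/3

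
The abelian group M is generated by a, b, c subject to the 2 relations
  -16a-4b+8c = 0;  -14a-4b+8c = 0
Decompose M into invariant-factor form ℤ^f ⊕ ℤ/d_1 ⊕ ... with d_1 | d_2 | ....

rank_ℚ(R)=2; free=3−2=1
SNF(R) diag = [2, 4] → torsion [2, 4]

Answer: M ≅ ℤ^1 ⊕ ℤ/2 ⊕ ℤ/4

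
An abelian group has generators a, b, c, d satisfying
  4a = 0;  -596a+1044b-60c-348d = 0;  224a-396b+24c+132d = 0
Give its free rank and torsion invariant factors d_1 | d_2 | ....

rank_ℚ(R)=3; free=4−3=1
SNF(R) diag = [4, 12, 36] → torsion [4, 12, 36]

Answer: M ≅ ℤ^1 ⊕ ℤ/4 ⊕ ℤ/12 ⊕ ℤ/36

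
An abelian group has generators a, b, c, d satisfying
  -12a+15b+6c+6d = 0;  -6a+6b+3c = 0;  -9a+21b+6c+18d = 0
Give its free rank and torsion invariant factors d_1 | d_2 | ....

Answer: M ≅ ℤ^1 ⊕ ℤ/3 ⊕ ℤ/3 ⊕ ℤ/3

Derivation:
rank_ℚ(R)=3; free=4−3=1
SNF(R) diag = [3, 3, 3] → torsion [3, 3, 3]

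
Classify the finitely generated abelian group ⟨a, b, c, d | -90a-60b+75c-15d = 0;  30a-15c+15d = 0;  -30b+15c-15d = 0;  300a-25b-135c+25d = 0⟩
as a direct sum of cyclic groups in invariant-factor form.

rank_ℚ(R)=4; free=4−4=0
SNF(R) diag = [5, 15, 30, 60] → torsion [5, 15, 30, 60]

Answer: M ≅ ℤ/5 ⊕ ℤ/15 ⊕ ℤ/30 ⊕ ℤ/60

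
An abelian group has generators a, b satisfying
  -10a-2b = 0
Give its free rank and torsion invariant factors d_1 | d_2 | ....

Answer: M ≅ ℤ^1 ⊕ ℤ/2

Derivation:
rank_ℚ(R)=1; free=2−1=1
SNF(R) diag = [2] → torsion [2]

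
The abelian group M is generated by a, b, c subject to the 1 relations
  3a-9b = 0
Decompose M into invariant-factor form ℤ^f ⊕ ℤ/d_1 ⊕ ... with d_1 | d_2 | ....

rank_ℚ(R)=1; free=3−1=2
SNF(R) diag = [3] → torsion [3]

Answer: M ≅ ℤ^2 ⊕ ℤ/3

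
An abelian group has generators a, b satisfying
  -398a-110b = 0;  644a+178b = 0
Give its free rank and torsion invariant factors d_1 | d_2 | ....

rank_ℚ(R)=2; free=2−2=0
SNF(R) diag = [2, 2] → torsion [2, 2]

Answer: M ≅ ℤ/2 ⊕ ℤ/2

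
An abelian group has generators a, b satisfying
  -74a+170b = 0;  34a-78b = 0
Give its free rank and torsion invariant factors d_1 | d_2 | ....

Answer: M ≅ ℤ/2 ⊕ ℤ/4

Derivation:
rank_ℚ(R)=2; free=2−2=0
SNF(R) diag = [2, 4] → torsion [2, 4]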